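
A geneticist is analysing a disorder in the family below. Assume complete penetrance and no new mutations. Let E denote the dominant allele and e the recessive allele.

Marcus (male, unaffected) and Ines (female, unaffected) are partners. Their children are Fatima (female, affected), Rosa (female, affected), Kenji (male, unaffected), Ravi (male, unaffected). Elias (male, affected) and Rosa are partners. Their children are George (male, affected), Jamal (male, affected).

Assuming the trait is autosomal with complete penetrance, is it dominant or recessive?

recessive

Marcus and Ines are both unaffected yet have an affected child Fatima. Under dominance, an affected child requires at least one affected parent, so the trait cannot be dominant.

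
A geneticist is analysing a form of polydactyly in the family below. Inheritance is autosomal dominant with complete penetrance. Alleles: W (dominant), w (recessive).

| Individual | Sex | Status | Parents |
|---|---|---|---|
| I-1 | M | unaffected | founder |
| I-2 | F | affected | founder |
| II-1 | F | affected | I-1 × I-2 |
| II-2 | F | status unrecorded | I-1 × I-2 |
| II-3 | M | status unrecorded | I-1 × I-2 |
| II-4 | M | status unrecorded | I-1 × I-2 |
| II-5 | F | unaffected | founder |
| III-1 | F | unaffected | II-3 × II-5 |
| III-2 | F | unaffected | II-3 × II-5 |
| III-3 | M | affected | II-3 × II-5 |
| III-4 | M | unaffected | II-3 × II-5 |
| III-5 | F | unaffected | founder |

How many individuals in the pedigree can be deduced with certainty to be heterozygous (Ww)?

3

Obligate heterozygotes: II-1 is affected so carries W and received w from I-1 (ww), so II-1 is Ww; II-3 passed W to III-3 (Ww, whose w came from II-5) and received w from I-1 (ww), so II-3 is Ww; III-3 is affected so carries W and received w from II-5 (ww), so III-3 is Ww.
Every other individual is either homozygous by phenotype or has at least one consistent homozygous assignment, so the count is 3.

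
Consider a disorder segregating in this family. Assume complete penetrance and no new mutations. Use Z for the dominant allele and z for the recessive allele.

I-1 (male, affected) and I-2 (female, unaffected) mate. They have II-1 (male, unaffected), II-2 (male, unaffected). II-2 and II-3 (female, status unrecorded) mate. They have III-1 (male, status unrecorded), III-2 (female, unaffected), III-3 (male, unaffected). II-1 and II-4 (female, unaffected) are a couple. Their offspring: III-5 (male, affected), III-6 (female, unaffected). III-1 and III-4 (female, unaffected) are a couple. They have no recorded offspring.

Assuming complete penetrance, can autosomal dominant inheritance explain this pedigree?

Under autosomal dominant, III-5 (affected, male) cannot arise from II-1 (unaffected) × II-4 (unaffected).

No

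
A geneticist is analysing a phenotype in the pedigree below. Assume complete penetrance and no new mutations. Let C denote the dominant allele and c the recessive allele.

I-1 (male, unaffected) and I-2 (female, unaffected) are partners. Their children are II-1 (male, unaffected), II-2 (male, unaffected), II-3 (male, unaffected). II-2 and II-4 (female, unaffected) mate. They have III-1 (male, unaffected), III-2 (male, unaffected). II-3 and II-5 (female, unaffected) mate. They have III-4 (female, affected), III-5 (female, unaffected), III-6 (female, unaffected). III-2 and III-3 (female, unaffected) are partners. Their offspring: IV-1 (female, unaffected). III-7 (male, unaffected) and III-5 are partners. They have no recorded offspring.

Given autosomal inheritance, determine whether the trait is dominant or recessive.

recessive

II-3 and II-5 are both unaffected yet have an affected child III-4. Under dominance, an affected child requires at least one affected parent, so the trait cannot be dominant.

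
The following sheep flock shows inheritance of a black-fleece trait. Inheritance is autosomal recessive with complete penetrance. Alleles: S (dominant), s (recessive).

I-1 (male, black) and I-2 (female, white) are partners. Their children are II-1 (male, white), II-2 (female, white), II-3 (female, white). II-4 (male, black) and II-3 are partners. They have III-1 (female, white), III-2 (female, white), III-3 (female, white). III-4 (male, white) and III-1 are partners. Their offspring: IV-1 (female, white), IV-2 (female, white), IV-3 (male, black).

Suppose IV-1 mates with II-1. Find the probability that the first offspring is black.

1/6

III-4 is white so carries S and passed s to IV-3 (ss), so III-4 is Ss.
III-1 is white so carries S and received s from II-4 (ss), so III-1 is Ss.
IV-1 is a white offspring of III-4 (Ss) × III-1 (Ss), whose cross gives 1/4 SS : 1/2 Ss : 1/4 ss; conditioning on being white, IV-1 is SS with probability 1/3, Ss with probability 2/3.
II-1 is white so carries S and received s from I-1 (ss), so II-1 is Ss.
Summing over parental genotype combinations, P(offspring is black) = 2/3·1/4 = 1/6.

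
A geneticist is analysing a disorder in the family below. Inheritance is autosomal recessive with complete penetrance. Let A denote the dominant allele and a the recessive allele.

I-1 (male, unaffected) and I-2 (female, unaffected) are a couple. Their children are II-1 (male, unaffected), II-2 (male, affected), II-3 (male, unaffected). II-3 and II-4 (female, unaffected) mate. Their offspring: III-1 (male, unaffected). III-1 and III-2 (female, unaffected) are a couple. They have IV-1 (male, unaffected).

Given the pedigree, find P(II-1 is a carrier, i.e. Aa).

2/3

I-1 is unaffected so carries A and passed a to II-2 (aa), so I-1 is Aa.
I-2 is unaffected so carries A and passed a to II-2 (aa), so I-2 is Aa.
Their cross gives offspring ratios 1/4 AA : 1/2 Aa : 1/4 aa. Conditioning on II-1 being unaffected, P(Aa) = 1/2 / 3/4 = 2/3.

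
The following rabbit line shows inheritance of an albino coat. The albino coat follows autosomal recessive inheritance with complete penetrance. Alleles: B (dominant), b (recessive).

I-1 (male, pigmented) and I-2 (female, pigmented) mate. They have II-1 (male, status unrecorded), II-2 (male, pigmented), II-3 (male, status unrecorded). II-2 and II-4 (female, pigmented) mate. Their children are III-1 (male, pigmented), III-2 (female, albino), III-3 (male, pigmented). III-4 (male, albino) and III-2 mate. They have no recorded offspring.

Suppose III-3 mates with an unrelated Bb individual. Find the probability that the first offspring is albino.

1/6

II-2 is pigmented so carries B and passed b to III-2 (bb), so II-2 is Bb.
II-4 is pigmented so carries B and passed b to III-2 (bb), so II-4 is Bb.
III-3 is a pigmented offspring of II-2 (Bb) × II-4 (Bb), whose cross gives 1/4 BB : 1/2 Bb : 1/4 bb; conditioning on being pigmented, III-3 is BB with probability 1/3, Bb with probability 2/3.
Summing over parental genotype combinations, P(offspring is albino) = 2/3·1/4 = 1/6.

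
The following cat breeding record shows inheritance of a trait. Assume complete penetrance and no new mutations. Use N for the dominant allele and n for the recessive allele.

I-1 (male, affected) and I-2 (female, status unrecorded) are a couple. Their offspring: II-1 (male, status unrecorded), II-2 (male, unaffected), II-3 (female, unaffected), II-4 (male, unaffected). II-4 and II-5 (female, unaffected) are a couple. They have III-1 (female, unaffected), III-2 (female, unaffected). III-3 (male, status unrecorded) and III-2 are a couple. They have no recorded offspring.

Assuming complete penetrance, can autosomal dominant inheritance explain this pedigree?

A consistent assignment under autosomal dominant exists: I-1 Nn, I-2 Nn, II-1 NN, II-2 nn, II-3 nn, II-4 nn, II-5 nn, III-1 nn, III-2 nn, III-3 NN.
In this assignment every recorded phenotype matches its genotype and every non-founder's genotype is obtainable from its parents' genotypes, so the pedigree is consistent.

Yes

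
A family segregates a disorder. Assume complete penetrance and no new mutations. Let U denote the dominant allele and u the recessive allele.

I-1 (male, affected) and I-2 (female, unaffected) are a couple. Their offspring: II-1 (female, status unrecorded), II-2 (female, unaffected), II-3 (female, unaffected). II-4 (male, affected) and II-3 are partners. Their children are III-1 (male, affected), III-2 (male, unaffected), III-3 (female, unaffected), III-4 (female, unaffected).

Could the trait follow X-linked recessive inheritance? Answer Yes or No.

Yes

A consistent assignment under X-linked recessive exists: I-1 X^u Y, I-2 X^U X^U, II-1 X^U X^u, II-2 X^U X^u, II-3 X^U X^u, II-4 X^u Y, III-1 X^u Y, III-2 X^U Y, III-3 X^U X^u, III-4 X^U X^u.
In this assignment every recorded phenotype matches its genotype and every non-founder's genotype is obtainable from its parents' genotypes, so the pedigree is consistent.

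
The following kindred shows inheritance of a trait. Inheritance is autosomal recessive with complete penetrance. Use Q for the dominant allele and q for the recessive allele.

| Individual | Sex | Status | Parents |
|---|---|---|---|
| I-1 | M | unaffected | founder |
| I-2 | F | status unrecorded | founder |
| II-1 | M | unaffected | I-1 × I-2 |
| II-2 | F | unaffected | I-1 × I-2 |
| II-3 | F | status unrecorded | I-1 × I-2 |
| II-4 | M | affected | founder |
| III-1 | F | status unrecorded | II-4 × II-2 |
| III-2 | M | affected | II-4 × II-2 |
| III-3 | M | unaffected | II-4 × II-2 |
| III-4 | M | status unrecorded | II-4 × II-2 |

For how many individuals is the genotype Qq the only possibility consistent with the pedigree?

Obligate heterozygotes: II-2 is unaffected so carries Q and passed q to III-2 (qq), so II-2 is Qq; III-3 is unaffected so carries Q and received q from II-4 (qq), so III-3 is Qq.
Every other individual is either homozygous by phenotype or has at least one consistent homozygous assignment, so the count is 2.

2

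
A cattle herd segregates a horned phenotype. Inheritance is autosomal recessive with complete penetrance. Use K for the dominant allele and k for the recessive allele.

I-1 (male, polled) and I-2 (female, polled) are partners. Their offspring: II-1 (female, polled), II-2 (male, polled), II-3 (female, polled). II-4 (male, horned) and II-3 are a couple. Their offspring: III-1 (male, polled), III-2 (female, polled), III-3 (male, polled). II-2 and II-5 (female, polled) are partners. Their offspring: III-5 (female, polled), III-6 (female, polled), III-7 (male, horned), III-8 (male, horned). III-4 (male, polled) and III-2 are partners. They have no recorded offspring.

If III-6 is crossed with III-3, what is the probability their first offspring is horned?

1/6

II-2 is polled so carries K and passed k to III-7 (kk), so II-2 is Kk.
II-5 is polled so carries K and passed k to III-7 (kk), so II-5 is Kk.
III-6 is a polled offspring of II-2 (Kk) × II-5 (Kk), whose cross gives 1/4 KK : 1/2 Kk : 1/4 kk; conditioning on being polled, III-6 is KK with probability 1/3, Kk with probability 2/3.
III-3 is polled so carries K and received k from II-4 (kk), so III-3 is Kk.
Summing over parental genotype combinations, P(offspring is horned) = 2/3·1/4 = 1/6.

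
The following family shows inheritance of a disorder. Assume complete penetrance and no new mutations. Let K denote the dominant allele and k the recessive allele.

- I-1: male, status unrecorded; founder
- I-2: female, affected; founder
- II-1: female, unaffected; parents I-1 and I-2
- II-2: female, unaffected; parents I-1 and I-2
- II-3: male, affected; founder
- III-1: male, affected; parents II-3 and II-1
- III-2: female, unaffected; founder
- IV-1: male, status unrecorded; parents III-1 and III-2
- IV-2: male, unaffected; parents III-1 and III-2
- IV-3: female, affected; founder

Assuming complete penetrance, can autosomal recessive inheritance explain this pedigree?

Yes

A consistent assignment under autosomal recessive exists: I-1 KK, I-2 kk, II-1 Kk, II-2 Kk, II-3 kk, III-1 kk, III-2 KK, IV-1 Kk, IV-2 Kk, IV-3 kk.
In this assignment every recorded phenotype matches its genotype and every non-founder's genotype is obtainable from its parents' genotypes, so the pedigree is consistent.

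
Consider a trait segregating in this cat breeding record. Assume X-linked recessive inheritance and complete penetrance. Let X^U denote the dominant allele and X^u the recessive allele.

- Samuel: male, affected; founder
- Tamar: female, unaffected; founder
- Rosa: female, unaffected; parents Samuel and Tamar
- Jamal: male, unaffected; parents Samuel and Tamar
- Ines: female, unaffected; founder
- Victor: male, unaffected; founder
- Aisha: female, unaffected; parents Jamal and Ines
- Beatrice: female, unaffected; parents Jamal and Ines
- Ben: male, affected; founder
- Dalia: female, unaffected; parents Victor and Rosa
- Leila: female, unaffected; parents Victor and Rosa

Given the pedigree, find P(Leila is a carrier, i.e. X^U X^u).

1/2

Victor is unaffected, so Victor is X^U Y.
Rosa is unaffected so carries U and received u from Samuel (X^u Y), so Rosa is X^U X^u.
Their cross gives offspring ratios 1/2 X^U X^U : 1/2 X^U X^u. Conditioning on Leila being unaffected, P(X^U X^u) = 1/2 / 1 = 1/2.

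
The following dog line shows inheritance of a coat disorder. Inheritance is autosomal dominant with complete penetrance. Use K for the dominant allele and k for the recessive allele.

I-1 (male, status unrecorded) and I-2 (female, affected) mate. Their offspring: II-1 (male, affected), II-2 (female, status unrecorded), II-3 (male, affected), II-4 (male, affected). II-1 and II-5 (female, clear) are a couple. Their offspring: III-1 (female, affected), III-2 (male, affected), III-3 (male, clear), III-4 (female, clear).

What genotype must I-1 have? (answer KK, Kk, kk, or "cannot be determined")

I-1's phenotype is unrecorded, and no parent or child forces a single allele at both positions; consistent genotype assignments exist with I-1 as KK or Kk or kk.

cannot be determined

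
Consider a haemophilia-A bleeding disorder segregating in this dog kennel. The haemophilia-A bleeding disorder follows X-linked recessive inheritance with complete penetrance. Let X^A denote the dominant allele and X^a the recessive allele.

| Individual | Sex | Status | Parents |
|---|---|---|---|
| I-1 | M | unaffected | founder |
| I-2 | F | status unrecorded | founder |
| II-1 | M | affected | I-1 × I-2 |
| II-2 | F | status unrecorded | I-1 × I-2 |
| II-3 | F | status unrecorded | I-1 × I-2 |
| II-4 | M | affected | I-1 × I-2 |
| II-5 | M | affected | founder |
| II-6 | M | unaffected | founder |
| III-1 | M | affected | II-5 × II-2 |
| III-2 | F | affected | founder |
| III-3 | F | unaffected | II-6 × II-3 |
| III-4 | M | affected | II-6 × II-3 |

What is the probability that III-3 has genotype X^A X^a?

II-6 is unaffected, so II-6 is X^A Y.
II-3 received A from I-1 (X^A Y) and passed a to III-4 (X^a Y), so II-3 is X^A X^a.
Their cross gives offspring ratios 1/2 X^A X^A : 1/2 X^A X^a. Conditioning on III-3 being unaffected, P(X^A X^a) = 1/2 / 1 = 1/2.

1/2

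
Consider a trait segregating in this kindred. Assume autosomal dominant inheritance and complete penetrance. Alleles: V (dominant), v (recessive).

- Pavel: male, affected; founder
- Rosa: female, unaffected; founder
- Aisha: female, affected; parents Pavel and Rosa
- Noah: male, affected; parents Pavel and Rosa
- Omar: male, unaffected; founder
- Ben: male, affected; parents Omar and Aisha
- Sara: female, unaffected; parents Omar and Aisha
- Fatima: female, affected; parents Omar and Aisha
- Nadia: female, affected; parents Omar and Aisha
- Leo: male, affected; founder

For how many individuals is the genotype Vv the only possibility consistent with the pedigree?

5

Obligate heterozygotes: Aisha is affected so carries V and received v from Rosa (vv), so Aisha is Vv; Noah is affected so carries V and received v from Rosa (vv), so Noah is Vv; Ben is affected so carries V and received v from Omar (vv), so Ben is Vv; Fatima is affected so carries V and received v from Omar (vv), so Fatima is Vv; Nadia is affected so carries V and received v from Omar (vv), so Nadia is Vv.
Every other individual is either homozygous by phenotype or has at least one consistent homozygous assignment, so the count is 5.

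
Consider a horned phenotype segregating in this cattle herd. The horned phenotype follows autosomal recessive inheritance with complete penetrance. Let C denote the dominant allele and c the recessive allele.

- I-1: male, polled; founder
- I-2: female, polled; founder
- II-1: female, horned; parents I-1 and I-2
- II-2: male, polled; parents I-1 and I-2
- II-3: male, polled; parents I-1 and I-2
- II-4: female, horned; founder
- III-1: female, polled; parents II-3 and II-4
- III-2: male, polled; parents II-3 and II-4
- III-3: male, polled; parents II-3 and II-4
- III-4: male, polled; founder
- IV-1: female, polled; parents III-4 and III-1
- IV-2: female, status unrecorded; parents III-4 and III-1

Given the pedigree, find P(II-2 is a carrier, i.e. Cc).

I-1 is polled so carries C and passed c to II-1 (cc), so I-1 is Cc.
I-2 is polled so carries C and passed c to II-1 (cc), so I-2 is Cc.
Their cross gives offspring ratios 1/4 CC : 1/2 Cc : 1/4 cc. Conditioning on II-2 being polled, P(Cc) = 1/2 / 3/4 = 2/3.

2/3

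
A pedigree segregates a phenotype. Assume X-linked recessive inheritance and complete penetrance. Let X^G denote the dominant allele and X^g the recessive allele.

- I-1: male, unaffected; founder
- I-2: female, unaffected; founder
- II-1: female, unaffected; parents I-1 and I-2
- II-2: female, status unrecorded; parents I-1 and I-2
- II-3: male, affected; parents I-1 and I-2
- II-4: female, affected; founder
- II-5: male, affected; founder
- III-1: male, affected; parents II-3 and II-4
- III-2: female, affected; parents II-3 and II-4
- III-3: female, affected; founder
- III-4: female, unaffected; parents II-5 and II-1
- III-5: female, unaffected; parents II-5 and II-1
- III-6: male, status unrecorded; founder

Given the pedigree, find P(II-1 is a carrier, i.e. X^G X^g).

I-1 is unaffected, so I-1 is X^G Y.
I-2 is unaffected so carries G and passed g to II-3 (X^g Y), so I-2 is X^G X^g.
Their cross gives offspring ratios 1/2 X^G X^G : 1/2 X^G X^g. Conditioning on II-1 being unaffected, P(X^G X^g) = 1/2 / 1 = 1/2 before taking II-1's own offspring into account.
II-5 is affected, so II-5 is X^g Y.
Now use II-1's offspring. Probability of each recorded status — unaffected daughter III-4: 1/2 if II-1 is X^G X^g, 1 if X^G X^G; unaffected daughter III-5: 1/2 if II-1 is X^G X^g, 1 if X^G X^G.
Bayes: P(X^G X^g) = 1/2·1/4 / (1/2·1/4 + 1/2·1) = 1/5.

1/5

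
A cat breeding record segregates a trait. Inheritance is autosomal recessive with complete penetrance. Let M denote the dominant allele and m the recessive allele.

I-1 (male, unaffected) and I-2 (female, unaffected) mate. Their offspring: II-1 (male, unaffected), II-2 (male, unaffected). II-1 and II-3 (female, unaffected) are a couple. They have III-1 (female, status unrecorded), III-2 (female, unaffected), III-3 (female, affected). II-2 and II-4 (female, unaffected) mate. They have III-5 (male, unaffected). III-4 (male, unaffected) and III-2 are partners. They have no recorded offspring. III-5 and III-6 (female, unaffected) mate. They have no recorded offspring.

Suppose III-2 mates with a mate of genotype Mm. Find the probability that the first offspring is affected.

1/6

II-1 is unaffected so carries M and passed m to III-3 (mm), so II-1 is Mm.
II-3 is unaffected so carries M and passed m to III-3 (mm), so II-3 is Mm.
III-2 is an unaffected offspring of II-1 (Mm) × II-3 (Mm), whose cross gives 1/4 MM : 1/2 Mm : 1/4 mm; conditioning on being unaffected, III-2 is MM with probability 1/3, Mm with probability 2/3.
Summing over parental genotype combinations, P(offspring is affected) = 2/3·1/4 = 1/6.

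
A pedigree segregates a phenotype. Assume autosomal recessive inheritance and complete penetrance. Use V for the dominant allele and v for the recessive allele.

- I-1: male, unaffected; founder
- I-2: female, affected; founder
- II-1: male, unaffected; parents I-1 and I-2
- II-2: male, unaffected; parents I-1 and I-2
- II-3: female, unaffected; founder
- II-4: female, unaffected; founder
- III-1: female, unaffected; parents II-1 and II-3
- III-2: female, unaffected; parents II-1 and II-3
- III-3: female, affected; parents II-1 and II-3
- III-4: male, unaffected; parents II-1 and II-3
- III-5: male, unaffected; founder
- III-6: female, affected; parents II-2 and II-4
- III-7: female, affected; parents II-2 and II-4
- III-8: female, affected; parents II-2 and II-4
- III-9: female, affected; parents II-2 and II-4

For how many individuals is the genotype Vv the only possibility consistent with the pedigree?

4

Obligate heterozygotes: II-1 is unaffected so carries V and received v from I-2 (vv), so II-1 is Vv; II-2 is unaffected so carries V and received v from I-2 (vv), so II-2 is Vv; II-3 is unaffected so carries V and passed v to III-3 (vv), so II-3 is Vv; II-4 is unaffected so carries V and passed v to III-6 (vv), so II-4 is Vv.
Every other individual is either homozygous by phenotype or has at least one consistent homozygous assignment, so the count is 4.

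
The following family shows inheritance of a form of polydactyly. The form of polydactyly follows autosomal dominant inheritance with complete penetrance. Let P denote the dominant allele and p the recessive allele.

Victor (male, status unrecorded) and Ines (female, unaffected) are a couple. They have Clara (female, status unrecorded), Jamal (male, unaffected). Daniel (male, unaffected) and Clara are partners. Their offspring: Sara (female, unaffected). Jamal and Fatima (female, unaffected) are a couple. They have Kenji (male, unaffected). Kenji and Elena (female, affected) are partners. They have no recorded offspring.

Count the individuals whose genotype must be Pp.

No individual's genotype is forced to Pp by the pedigree, so the count is 0.

0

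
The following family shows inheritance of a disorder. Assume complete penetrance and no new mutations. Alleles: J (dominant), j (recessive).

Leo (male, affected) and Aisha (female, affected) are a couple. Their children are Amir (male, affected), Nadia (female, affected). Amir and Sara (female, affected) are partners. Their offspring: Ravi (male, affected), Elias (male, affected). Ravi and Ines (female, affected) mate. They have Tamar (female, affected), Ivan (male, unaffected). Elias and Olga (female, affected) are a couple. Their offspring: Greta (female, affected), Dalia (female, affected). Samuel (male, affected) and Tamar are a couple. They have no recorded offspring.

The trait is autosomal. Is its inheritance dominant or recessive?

dominant

Ravi and Ines are both affected yet have an unaffected child Ivan. Under a recessive model two affected parents are homozygous and every child would be affected, so the trait cannot be recessive.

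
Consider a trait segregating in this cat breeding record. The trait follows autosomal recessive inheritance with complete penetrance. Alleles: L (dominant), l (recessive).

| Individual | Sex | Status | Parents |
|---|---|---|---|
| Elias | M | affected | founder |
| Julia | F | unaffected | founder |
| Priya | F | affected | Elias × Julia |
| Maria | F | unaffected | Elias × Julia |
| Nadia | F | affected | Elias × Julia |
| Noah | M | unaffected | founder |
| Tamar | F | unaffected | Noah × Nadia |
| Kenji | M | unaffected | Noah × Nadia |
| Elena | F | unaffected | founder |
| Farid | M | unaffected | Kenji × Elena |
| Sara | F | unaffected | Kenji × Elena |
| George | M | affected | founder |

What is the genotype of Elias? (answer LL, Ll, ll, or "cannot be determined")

ll

Elias is affected, so Elias is ll.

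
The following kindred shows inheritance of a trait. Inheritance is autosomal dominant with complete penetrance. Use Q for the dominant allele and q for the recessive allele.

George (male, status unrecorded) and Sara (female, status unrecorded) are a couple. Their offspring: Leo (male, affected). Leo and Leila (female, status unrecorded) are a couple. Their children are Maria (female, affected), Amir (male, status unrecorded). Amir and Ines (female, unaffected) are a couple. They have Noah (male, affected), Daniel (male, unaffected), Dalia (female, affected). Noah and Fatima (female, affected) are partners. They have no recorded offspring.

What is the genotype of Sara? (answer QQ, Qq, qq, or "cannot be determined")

Sara's phenotype is unrecorded, and no parent or child forces a single allele at both positions; consistent genotype assignments exist with Sara as QQ or Qq or qq.

cannot be determined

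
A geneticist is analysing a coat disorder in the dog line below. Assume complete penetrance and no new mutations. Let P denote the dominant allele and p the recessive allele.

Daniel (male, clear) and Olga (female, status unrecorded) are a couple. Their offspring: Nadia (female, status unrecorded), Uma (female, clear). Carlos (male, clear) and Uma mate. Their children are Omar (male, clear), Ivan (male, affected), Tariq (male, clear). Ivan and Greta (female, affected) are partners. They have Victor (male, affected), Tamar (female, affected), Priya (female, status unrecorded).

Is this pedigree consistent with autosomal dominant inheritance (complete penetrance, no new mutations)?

Under autosomal dominant, Ivan (affected, male) cannot arise from Carlos (clear) × Uma (clear).

No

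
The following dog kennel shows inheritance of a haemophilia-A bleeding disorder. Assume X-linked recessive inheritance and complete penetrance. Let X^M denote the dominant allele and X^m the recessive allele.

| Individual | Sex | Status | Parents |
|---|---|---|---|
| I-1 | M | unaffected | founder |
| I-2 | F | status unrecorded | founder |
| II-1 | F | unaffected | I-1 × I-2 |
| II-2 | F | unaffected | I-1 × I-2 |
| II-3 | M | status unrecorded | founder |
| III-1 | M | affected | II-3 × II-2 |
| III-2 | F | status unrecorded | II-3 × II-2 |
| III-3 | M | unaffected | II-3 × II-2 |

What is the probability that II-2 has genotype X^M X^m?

II-2 is unaffected so carries M and passed m to III-1 (X^m Y), so II-2 is X^M X^m, giving P(X^M X^m) = 1.

1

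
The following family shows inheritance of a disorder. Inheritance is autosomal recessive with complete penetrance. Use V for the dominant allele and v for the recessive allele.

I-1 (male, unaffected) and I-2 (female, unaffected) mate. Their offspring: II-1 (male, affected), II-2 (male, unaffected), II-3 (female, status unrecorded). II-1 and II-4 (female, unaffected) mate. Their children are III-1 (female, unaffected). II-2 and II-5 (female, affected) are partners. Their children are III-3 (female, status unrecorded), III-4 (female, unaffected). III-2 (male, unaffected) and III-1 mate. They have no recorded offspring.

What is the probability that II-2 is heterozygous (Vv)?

I-1 is unaffected so carries V and passed v to II-1 (vv), so I-1 is Vv.
I-2 is unaffected so carries V and passed v to II-1 (vv), so I-2 is Vv.
Their cross gives offspring ratios 1/4 VV : 1/2 Vv : 1/4 vv. Conditioning on II-2 being unaffected, P(Vv) = 1/2 / 3/4 = 2/3 before taking II-2's own offspring into account.
II-5 is affected, so II-5 is vv.
Now use II-2's offspring. Probability of each recorded status — unaffected daughter III-4: 1/2 if II-2 is Vv, 1 if VV. (III-3: equally likely either way, so uninformative.)
Bayes: P(Vv) = 2/3·1/2 / (2/3·1/2 + 1/3·1) = 1/2.

1/2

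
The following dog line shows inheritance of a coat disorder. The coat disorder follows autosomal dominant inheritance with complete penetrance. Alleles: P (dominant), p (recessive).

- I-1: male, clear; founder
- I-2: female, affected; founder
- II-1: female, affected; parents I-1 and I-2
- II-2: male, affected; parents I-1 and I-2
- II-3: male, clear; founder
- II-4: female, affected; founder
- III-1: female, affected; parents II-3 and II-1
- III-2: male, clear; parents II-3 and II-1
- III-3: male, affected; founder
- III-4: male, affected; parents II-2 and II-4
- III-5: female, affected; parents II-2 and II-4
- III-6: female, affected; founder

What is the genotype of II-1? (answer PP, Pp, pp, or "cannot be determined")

Pp

From phenotype alone, II-1 is PP or Pp.
II-1 is affected so carries P and received p from I-1 (pp), so II-1 is Pp.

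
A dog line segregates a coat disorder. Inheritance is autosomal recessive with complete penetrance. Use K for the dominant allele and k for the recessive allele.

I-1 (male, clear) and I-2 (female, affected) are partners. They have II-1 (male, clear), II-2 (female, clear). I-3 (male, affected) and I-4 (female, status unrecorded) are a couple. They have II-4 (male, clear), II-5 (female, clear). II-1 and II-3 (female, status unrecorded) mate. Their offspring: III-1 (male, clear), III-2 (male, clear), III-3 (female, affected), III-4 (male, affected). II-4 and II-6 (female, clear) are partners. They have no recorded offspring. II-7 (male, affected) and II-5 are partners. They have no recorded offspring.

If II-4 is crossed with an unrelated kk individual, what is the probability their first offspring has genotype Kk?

1/2

II-4 is clear so carries K and received k from I-3 (kk), so II-4 is Kk.
The cross gives 1/2 Kk : 1/2 kk, so P(offspring has genotype Kk) = 1/2.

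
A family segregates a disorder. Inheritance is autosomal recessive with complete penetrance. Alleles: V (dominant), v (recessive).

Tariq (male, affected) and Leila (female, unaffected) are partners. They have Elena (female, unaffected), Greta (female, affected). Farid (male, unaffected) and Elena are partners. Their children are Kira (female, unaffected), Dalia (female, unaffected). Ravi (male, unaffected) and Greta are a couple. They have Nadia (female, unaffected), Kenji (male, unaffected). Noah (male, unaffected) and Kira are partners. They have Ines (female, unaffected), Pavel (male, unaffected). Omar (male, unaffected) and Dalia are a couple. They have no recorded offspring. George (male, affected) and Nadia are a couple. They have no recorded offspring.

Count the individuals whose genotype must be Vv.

4

Obligate heterozygotes: Leila is unaffected so carries V and passed v to Greta (vv), so Leila is Vv; Elena is unaffected so carries V and received v from Tariq (vv), so Elena is Vv; Nadia is unaffected so carries V and received v from Greta (vv), so Nadia is Vv; Kenji is unaffected so carries V and received v from Greta (vv), so Kenji is Vv.
Every other individual is either homozygous by phenotype or has at least one consistent homozygous assignment, so the count is 4.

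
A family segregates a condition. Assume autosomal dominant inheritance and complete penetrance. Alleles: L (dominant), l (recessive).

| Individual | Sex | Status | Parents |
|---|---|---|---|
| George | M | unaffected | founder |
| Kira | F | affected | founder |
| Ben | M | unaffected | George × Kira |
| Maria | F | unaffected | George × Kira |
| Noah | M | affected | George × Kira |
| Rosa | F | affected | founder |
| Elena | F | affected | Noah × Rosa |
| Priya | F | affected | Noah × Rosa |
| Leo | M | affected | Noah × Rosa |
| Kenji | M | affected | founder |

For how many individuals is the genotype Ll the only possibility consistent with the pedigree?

2

Obligate heterozygotes: Kira is affected so carries L and passed l to Ben (ll), so Kira is Ll; Noah is affected so carries L and received l from George (ll), so Noah is Ll.
Every other individual is either homozygous by phenotype or has at least one consistent homozygous assignment, so the count is 2.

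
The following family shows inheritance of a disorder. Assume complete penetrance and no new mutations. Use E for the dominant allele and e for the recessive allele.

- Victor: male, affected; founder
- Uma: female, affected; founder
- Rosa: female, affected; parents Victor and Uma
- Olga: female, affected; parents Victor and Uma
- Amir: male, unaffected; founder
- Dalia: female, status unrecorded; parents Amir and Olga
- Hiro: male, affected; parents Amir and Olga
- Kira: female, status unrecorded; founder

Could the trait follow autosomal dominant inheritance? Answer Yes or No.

A consistent assignment under autosomal dominant exists: Victor EE, Uma EE, Rosa EE, Olga EE, Amir ee, Dalia Ee, Hiro Ee, Kira EE.
In this assignment every recorded phenotype matches its genotype and every non-founder's genotype is obtainable from its parents' genotypes, so the pedigree is consistent.

Yes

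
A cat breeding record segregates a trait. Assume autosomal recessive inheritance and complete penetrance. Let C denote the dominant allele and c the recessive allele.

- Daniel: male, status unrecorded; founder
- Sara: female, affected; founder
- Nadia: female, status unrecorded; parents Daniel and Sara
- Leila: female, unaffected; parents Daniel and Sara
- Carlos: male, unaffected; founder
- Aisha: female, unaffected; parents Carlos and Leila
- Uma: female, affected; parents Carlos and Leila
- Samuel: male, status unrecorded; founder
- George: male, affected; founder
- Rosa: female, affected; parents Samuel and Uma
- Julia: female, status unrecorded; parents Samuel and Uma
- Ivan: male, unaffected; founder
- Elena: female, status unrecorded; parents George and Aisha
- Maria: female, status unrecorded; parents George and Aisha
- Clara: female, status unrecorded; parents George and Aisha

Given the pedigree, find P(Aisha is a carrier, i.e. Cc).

Carlos is unaffected so carries C and passed c to Uma (cc), so Carlos is Cc.
Leila is unaffected so carries C and received c from Sara (cc), so Leila is Cc.
Their cross gives offspring ratios 1/4 CC : 1/2 Cc : 1/4 cc. Conditioning on Aisha being unaffected, P(Cc) = 1/2 / 3/4 = 2/3 before taking Aisha's own offspring into account.
George is affected, so George is cc.
Aisha's offspring (Elena, Maria, Clara) would show their recorded status with the same probability whether Aisha is Cc or CC, so they carry no information and P(Cc) = 2/3.

2/3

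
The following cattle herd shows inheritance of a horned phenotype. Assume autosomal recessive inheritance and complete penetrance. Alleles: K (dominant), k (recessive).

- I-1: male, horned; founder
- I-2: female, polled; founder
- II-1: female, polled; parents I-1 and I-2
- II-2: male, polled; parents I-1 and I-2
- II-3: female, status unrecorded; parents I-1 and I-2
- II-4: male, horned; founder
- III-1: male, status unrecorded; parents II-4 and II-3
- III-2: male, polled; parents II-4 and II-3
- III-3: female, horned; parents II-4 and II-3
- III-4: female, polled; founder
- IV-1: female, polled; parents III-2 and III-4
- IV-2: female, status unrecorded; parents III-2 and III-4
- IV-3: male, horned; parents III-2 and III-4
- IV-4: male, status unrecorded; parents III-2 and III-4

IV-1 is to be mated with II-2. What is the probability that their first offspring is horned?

III-2 is polled so carries K and received k from II-4 (kk), so III-2 is Kk.
III-4 is polled so carries K and passed k to IV-3 (kk), so III-4 is Kk.
IV-1 is a polled offspring of III-2 (Kk) × III-4 (Kk), whose cross gives 1/4 KK : 1/2 Kk : 1/4 kk; conditioning on being polled, IV-1 is KK with probability 1/3, Kk with probability 2/3.
II-2 is polled so carries K and received k from I-1 (kk), so II-2 is Kk.
Summing over parental genotype combinations, P(offspring is horned) = 2/3·1/4 = 1/6.

1/6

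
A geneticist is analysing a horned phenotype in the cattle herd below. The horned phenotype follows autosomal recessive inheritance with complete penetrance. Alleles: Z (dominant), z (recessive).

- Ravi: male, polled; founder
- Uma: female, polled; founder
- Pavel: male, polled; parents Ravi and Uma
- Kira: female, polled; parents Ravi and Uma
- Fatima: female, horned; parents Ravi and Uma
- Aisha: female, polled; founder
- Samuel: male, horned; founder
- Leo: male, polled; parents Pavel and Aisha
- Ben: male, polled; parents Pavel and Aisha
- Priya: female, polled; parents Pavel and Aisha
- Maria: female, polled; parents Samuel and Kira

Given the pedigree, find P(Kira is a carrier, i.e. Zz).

1/2

Ravi is polled so carries Z and passed z to Fatima (zz), so Ravi is Zz.
Uma is polled so carries Z and passed z to Fatima (zz), so Uma is Zz.
Their cross gives offspring ratios 1/4 ZZ : 1/2 Zz : 1/4 zz. Conditioning on Kira being polled, P(Zz) = 1/2 / 3/4 = 2/3 before taking Kira's own offspring into account.
Samuel is horned, so Samuel is zz.
Now use Kira's offspring. Probability of each recorded status — polled daughter Maria: 1/2 if Kira is Zz, 1 if ZZ.
Bayes: P(Zz) = 2/3·1/2 / (2/3·1/2 + 1/3·1) = 1/2.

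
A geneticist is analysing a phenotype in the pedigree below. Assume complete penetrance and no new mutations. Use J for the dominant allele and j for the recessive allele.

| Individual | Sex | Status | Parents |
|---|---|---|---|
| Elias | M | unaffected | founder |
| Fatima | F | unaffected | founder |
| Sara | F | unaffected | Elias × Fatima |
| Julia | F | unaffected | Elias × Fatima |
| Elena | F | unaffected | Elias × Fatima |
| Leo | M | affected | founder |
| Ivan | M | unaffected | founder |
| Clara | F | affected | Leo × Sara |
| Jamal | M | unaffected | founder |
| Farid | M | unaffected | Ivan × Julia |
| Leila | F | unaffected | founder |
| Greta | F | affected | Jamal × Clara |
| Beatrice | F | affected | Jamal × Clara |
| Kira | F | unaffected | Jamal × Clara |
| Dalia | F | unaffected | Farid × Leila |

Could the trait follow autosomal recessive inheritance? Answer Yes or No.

A consistent assignment under autosomal recessive exists: Elias JJ, Fatima Jj, Sara Jj, Julia JJ, Elena JJ, Leo jj, Ivan JJ, Clara jj, Jamal Jj, Farid JJ, Leila JJ, Greta jj, Beatrice jj, Kira Jj, Dalia JJ.
In this assignment every recorded phenotype matches its genotype and every non-founder's genotype is obtainable from its parents' genotypes, so the pedigree is consistent.

Yes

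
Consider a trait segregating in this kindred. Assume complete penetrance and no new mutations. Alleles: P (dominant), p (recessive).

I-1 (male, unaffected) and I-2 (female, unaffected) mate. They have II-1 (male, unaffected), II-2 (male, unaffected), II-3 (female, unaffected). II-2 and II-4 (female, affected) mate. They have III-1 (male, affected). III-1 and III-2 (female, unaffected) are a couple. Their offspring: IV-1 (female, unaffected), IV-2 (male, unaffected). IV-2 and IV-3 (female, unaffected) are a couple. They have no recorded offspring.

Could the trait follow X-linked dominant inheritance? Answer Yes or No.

Under X-linked dominant, IV-1 (unaffected, female) cannot arise from III-1 (affected) × III-2 (unaffected).

No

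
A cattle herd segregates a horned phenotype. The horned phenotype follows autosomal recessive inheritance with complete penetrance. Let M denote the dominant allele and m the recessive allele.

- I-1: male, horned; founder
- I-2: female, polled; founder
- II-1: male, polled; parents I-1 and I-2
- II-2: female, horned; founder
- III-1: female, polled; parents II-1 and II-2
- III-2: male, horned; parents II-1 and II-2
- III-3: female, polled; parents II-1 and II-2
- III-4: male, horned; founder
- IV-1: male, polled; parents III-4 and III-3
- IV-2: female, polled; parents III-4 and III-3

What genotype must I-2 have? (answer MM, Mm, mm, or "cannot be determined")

I-2's phenotype allows MM or Mm, and no parent or child forces a single allele at both positions; consistent genotype assignments exist with I-2 as MM or Mm.

cannot be determined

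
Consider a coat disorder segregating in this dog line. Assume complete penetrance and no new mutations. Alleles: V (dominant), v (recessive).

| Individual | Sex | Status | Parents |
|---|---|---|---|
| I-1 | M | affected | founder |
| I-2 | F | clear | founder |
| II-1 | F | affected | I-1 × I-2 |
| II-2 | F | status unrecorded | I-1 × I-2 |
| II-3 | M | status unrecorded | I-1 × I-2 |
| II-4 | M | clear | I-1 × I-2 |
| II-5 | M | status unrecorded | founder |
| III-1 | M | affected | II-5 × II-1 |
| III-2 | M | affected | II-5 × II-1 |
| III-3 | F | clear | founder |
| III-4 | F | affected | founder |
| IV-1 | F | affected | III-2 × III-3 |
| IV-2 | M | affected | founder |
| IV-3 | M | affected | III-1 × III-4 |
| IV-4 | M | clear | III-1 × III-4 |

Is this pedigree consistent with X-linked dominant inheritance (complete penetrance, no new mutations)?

A consistent assignment under X-linked dominant exists: I-1 X^V Y, I-2 X^v X^v, II-1 X^V X^v, II-2 X^V X^v, II-3 X^v Y, II-4 X^v Y, II-5 X^V Y, III-1 X^V Y, III-2 X^V Y, III-3 X^v X^v, III-4 X^V X^v, IV-1 X^V X^v, IV-2 X^V Y, IV-3 X^V Y, IV-4 X^v Y.
In this assignment every recorded phenotype matches its genotype and every non-founder's genotype is obtainable from its parents' genotypes, so the pedigree is consistent.

Yes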